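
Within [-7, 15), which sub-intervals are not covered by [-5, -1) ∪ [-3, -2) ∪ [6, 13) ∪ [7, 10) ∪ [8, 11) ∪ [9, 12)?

[-7, -5) ∪ [-1, 6) ∪ [13, 15)

The merged coverage is [-5, -1), [6, 13).
Complement within [-7, 15): [-7, -5), [-1, 6), [13, 15).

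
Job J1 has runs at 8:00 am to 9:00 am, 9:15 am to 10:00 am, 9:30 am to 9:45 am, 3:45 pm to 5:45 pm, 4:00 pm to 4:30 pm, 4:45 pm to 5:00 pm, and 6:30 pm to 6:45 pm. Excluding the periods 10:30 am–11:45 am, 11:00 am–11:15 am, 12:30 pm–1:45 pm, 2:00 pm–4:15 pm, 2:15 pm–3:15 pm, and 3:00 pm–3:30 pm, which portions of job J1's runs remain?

8:00 am–9:00 am, 9:15 am–10:00 am, 4:15 pm–5:45 pm, 6:30 pm–6:45 pm

First set merges to 8:00 am–9:00 am, 9:15 am–10:00 am, 3:45 pm–5:45 pm, 6:30 pm–6:45 pm.
Second set merges to 10:30 am–11:45 am, 12:30 pm–1:45 pm, 2:00 pm–4:15 pm.
8:00 am–9:00 am: nothing removed.
9:15 am–10:00 am: nothing removed.
3:45 pm–5:45 pm \ B = 4:15 pm–5:45 pm.
6:30 pm–6:45 pm: nothing removed.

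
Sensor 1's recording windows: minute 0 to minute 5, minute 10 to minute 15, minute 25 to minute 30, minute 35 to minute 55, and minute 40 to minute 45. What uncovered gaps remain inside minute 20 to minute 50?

minute 20 to minute 25, minute 30 to minute 35

Covered (merged): minute 0 to minute 5, minute 10 to minute 15, minute 25 to minute 30, minute 35 to minute 55.
Uncovered inside minute 20 to minute 50: minute 20 to minute 25, minute 30 to minute 35.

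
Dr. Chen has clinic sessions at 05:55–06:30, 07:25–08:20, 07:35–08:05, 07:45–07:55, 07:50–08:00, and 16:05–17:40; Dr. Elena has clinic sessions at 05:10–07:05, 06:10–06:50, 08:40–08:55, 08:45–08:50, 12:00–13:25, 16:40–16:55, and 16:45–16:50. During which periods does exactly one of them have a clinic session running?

First set merges to 05:55-06:30, 07:25-08:20, 16:05-17:40.
Second set merges to 05:10-07:05, 08:40-08:55, 12:00-13:25, 16:40-16:55.
A but not B: 07:25-08:20, 16:05-16:40, 16:55-17:40.
B but not A: 05:10-05:55, 06:30-07:05, 08:40-08:55, 12:00-13:25.
Combining gives A △ B.

05:10-05:55, 06:30-07:05, 07:25-08:20, 08:40-08:55, 12:00-13:25, 16:05-16:40, 16:55-17:40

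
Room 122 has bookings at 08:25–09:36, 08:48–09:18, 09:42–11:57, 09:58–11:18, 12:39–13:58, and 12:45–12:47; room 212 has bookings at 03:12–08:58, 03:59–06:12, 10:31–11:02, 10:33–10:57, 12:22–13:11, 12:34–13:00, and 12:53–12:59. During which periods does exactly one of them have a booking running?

A, merged: 08:25–09:36, 09:42–11:57, 12:39–13:58.
B, merged: 03:12–08:58, 10:31–11:02, 12:22–13:11.
A but not B: 08:58–09:36, 09:42–10:31, 11:02–11:57, 13:11–13:58.
B but not A: 03:12–08:25, 12:22–12:39.
Combining gives A △ B.

03:12–08:25, 08:58–09:36, 09:42–10:31, 11:02–11:57, 12:22–12:39, 13:11–13:58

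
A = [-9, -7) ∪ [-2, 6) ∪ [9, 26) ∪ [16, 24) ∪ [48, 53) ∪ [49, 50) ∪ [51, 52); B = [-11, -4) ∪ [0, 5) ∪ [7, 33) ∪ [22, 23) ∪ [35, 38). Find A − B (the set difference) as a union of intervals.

Merge the first list: [-9, -7), [-2, 6), [9, 26), [48, 53).
Merge the second list: [-11, -4), [0, 5), [7, 33), [35, 38).
[-9, -7): entirely removed.
[-2, 6) \ B = [-2, 0), [5, 6).
[9, 26): entirely removed.
[48, 53): nothing removed.

[-2, 0) ∪ [5, 6) ∪ [48, 53)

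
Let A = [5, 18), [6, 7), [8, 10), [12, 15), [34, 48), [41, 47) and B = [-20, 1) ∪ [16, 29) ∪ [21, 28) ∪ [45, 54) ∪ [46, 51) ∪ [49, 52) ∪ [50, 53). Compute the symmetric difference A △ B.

[-20, 1) ∪ [5, 16) ∪ [18, 29) ∪ [34, 45) ∪ [48, 54)

A, merged: [5, 18), [34, 48).
B, merged: [-20, 1), [16, 29), [45, 54).
Only in the first: [5, 16), [34, 45).
Only in the second: [-20, 1), [18, 29), [48, 54).
Together these are the periods covered by exactly one.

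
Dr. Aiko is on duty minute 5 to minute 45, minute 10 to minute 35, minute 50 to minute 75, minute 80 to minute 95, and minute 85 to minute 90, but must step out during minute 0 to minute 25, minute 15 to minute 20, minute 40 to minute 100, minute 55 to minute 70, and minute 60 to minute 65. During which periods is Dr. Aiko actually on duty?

Merge the first list: minute 5 to minute 45, minute 50 to minute 75, minute 80 to minute 95.
Merge the second list: minute 0 to minute 25, minute 40 to minute 100.
minute 5 to minute 45 minus B → minute 25 to minute 40.
minute 50 to minute 75: fully covered by B → removed.
minute 80 to minute 95: fully covered by B → removed.

minute 25 to minute 40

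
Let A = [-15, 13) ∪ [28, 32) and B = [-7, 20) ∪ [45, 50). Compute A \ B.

[-15, 13) \ B = [-15, -7).
[28, 32): nothing removed.

[-15, -7) ∪ [28, 32)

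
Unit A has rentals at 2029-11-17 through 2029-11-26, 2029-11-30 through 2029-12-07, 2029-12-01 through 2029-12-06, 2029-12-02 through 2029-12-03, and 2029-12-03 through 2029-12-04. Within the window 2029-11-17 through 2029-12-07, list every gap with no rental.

After merging, the occupied span is 2029-11-17 through 2029-11-26, 2029-11-30 through 2029-12-07.
Gaps within 2029-11-17 through 2029-12-07: 2029-11-27 through 2029-11-29.

2029-11-27 through 2029-11-29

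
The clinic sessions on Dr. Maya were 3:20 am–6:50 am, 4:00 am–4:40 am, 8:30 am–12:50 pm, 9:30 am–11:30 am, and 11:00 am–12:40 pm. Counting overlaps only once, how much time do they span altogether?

Merged: 3:20 am-6:50 am, 8:30 am-12:50 pm.
Lengths: 3 h 30 min + 4 h 20 min = 7 h 50 min.

7 h 50 min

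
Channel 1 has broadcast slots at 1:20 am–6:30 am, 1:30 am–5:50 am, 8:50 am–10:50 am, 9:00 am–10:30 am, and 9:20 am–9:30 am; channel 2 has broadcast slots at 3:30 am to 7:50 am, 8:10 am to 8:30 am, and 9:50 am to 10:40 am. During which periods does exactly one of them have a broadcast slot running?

Merge the first list: 1:20 am–6:30 am, 8:50 am–10:50 am.
A \ B = 1:20 am–3:30 am, 8:50 am–9:50 am, 10:40 am–10:50 am.
B \ A = 6:30 am–7:50 am, 8:10 am–8:30 am.
Union of the two gives the symmetric difference.

1:20 am–3:30 am, 6:30 am–7:50 am, 8:10 am–8:30 am, 8:50 am–9:50 am, 10:40 am–10:50 am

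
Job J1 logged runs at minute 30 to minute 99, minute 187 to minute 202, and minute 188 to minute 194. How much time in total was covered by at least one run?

84 minutes

Merged: minute 30 to minute 99, minute 187 to minute 202.
Lengths: 69 minutes + 15 minutes = 84 minutes.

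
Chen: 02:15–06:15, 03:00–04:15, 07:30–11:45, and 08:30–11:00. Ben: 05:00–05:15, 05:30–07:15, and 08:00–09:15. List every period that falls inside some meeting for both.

05:00-05:15, 05:30-06:15, 08:00-09:15

Merge the first list: 02:15-06:15, 07:30-11:45.
02:15-06:15 meets the second set on 05:00-05:15, 05:30-06:15.
07:30-11:45 meets the second set on 08:00-09:15.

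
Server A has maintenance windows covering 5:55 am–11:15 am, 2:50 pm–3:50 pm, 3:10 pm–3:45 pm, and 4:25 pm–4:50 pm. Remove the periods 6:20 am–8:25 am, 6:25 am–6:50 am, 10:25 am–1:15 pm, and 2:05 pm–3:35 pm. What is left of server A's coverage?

A, merged: 5:55 am–11:15 am, 2:50 pm–3:50 pm, 4:25 pm–4:50 pm.
B, merged: 6:20 am–8:25 am, 10:25 am–1:15 pm, 2:05 pm–3:35 pm.
5:55 am–11:15 am minus B → 5:55 am–6:20 am, 8:25 am–10:25 am.
2:50 pm–3:50 pm minus B → 3:35 pm–3:50 pm.
4:25 pm–4:50 pm: no B overlap → unchanged.

5:55 am–6:20 am, 8:25 am–10:25 am, 3:35 pm–3:50 pm, 4:25 pm–4:50 pm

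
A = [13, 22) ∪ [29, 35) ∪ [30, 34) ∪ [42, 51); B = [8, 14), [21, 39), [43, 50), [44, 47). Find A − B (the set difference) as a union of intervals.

Merge the first list: [13, 22), [29, 35), [42, 51).
Merge the second list: [8, 14), [21, 39), [43, 50).
[13, 22) minus B → [14, 21).
[29, 35): fully covered by B → removed.
[42, 51) minus B → [42, 43), [50, 51).

[14, 21) ∪ [42, 43) ∪ [50, 51)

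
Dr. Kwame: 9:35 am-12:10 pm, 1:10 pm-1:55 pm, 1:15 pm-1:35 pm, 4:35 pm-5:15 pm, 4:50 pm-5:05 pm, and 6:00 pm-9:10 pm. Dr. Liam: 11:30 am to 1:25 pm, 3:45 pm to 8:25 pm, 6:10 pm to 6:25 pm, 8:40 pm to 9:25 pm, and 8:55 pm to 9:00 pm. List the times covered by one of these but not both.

First set merges to 9:35 am–12:10 pm, 1:10 pm–1:55 pm, 4:35 pm–5:15 pm, 6:00 pm–9:10 pm.
Second set merges to 11:30 am–1:25 pm, 3:45 pm–8:25 pm, 8:40 pm–9:25 pm.
A but not B: 9:35 am–11:30 am, 1:25 pm–1:55 pm, 8:25 pm–8:40 pm.
B but not A: 12:10 pm–1:10 pm, 3:45 pm–4:35 pm, 5:15 pm–6:00 pm, 9:10 pm–9:25 pm.
Combining gives A △ B.

9:35 am–11:30 am, 12:10 pm–1:10 pm, 1:25 pm–1:55 pm, 3:45 pm–4:35 pm, 5:15 pm–6:00 pm, 8:25 pm–8:40 pm, 9:10 pm–9:25 pm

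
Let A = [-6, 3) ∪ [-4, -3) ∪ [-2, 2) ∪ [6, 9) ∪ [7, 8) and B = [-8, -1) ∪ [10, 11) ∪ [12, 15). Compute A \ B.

Merge the first list: [-6, 3), [6, 9).
[-6, 3) \ B = [-1, 3).
[6, 9): nothing removed.

[-1, 3) ∪ [6, 9)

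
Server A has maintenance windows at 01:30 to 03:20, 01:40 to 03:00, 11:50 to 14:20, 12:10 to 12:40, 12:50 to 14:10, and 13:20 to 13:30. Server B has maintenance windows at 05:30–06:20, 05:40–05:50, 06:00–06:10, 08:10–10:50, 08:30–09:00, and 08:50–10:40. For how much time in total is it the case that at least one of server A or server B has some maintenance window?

7 h 50 min

A, merged: 01:30–03:20, 11:50–14:20.
B, merged: 05:30–06:20, 08:10–10:50.
A ∪ B = 01:30–03:20, 05:30–06:20, 08:10–10:50, 11:50–14:20.
Total: 1 h 50 min + 50 min + 2 h 40 min + 2 h 30 min = 7 h 50 min.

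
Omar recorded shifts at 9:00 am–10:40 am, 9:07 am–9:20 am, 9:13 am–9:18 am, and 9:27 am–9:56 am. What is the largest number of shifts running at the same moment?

3

Sweep endpoints in order; track running count of active intervals.
Peak of 3 reached at 9:13 am.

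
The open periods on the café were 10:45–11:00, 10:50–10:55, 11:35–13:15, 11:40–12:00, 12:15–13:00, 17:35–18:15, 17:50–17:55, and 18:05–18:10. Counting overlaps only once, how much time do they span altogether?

Merged: 10:45-11:00, 11:35-13:15, 17:35-18:15.
Lengths: 15 min + 1 h 40 min + 40 min = 2 h 35 min.

2 h 35 min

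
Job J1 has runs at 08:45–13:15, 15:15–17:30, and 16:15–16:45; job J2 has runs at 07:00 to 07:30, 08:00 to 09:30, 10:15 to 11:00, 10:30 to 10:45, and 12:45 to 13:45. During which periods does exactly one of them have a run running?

07:00-07:30, 08:00-08:45, 09:30-10:15, 11:00-12:45, 13:15-13:45, 15:15-17:30

Merge the first list: 08:45-13:15, 15:15-17:30.
Merge the second list: 07:00-07:30, 08:00-09:30, 10:15-11:00, 12:45-13:45.
A \ B = 09:30-10:15, 11:00-12:45, 15:15-17:30.
B \ A = 07:00-07:30, 08:00-08:45, 13:15-13:45.
Union of the two gives the symmetric difference.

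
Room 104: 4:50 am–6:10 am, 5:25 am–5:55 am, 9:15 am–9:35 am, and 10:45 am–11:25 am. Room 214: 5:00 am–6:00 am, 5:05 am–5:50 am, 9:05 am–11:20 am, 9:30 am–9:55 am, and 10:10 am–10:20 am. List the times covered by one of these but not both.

4:50 am–5:00 am, 6:00 am–6:10 am, 9:05 am–9:15 am, 9:35 am–10:45 am, 11:20 am–11:25 am

A, merged: 4:50 am–6:10 am, 9:15 am–9:35 am, 10:45 am–11:25 am.
B, merged: 5:00 am–6:00 am, 9:05 am–11:20 am.
A but not B: 4:50 am–5:00 am, 6:00 am–6:10 am, 11:20 am–11:25 am.
B but not A: 9:05 am–9:15 am, 9:35 am–10:45 am.
Combining gives A △ B.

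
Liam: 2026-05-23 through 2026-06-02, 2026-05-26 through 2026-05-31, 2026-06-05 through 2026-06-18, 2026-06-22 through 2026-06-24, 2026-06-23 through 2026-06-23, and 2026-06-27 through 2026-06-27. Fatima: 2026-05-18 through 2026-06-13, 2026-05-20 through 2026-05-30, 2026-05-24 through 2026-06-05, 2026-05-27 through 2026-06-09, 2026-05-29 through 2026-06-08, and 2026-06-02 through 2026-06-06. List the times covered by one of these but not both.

Merge the first list: 2026-05-23 through 2026-06-02, 2026-06-05 through 2026-06-18, 2026-06-22 through 2026-06-24, 2026-06-27 through 2026-06-27.
Merge the second list: 2026-05-18 through 2026-06-13.
Only in the first: 2026-06-14 through 2026-06-18, 2026-06-22 through 2026-06-24, 2026-06-27 through 2026-06-27.
Only in the second: 2026-05-18 through 2026-05-22, 2026-06-03 through 2026-06-04.
Together these are the periods covered by exactly one.

2026-05-18 through 2026-05-22, 2026-06-03 through 2026-06-04, 2026-06-14 through 2026-06-18, 2026-06-22 through 2026-06-24, 2026-06-27 through 2026-06-27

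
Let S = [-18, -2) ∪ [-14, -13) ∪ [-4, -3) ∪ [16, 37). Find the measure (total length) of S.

37

Merged: [-18, -2), [16, 37).
Lengths: 16 + 21 = 37.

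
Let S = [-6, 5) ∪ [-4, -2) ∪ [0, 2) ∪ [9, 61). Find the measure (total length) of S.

63

Merged: [-6, 5), [9, 61).
Lengths: 11 + 52 = 63.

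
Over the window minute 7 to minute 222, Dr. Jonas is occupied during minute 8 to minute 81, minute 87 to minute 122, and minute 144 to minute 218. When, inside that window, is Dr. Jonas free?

minute 7 to minute 8, minute 81 to minute 87, minute 122 to minute 144, minute 218 to minute 222

After merging, the occupied span is minute 8 to minute 81, minute 87 to minute 122, minute 144 to minute 218.
Gaps within minute 7 to minute 222: minute 7 to minute 8, minute 81 to minute 87, minute 122 to minute 144, minute 218 to minute 222.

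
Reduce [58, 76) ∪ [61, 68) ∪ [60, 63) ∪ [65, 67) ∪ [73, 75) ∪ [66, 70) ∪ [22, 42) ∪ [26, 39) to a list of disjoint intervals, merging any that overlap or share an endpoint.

[22, 42) ∪ [58, 76)

Sort by start: [22, 42), [26, 39), [58, 76), [60, 63), [61, 68), [65, 67), [66, 70), [73, 75).
[26, 39) overlaps/touches [22, 42) → extend to [22, 42).
[58, 76) is disjoint → start new block.
[60, 63) overlaps/touches [58, 76) → extend to [58, 76).
[61, 68) overlaps/touches [58, 76) → extend to [58, 76).
[65, 67) overlaps/touches [58, 76) → extend to [58, 76).
[66, 70) overlaps/touches [58, 76) → extend to [58, 76).
[73, 75) overlaps/touches [58, 76) → extend to [58, 76).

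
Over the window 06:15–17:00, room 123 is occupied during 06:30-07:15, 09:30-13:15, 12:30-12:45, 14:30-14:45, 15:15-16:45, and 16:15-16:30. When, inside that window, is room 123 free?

06:15–06:30, 07:15–09:30, 13:15–14:30, 14:45–15:15, 16:45–17:00

The merged coverage is 06:30–07:15, 09:30–13:15, 14:30–14:45, 15:15–16:45.
Uncovered inside 06:15–17:00: 06:15–06:30, 07:15–09:30, 13:15–14:30, 14:45–15:15, 16:45–17:00.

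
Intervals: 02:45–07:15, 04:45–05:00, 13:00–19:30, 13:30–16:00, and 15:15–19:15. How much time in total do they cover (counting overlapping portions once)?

Merged: 02:45–07:15, 13:00–19:30.
Lengths: 4 h 30 min + 6 h 30 min = 11 h.

11 h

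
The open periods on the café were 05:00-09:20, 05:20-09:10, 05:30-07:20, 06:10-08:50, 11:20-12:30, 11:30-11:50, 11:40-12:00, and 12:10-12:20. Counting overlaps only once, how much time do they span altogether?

5 h 30 min

Merged: 05:00-09:20, 11:20-12:30.
Lengths: 4 h 20 min + 1 h 10 min = 5 h 30 min.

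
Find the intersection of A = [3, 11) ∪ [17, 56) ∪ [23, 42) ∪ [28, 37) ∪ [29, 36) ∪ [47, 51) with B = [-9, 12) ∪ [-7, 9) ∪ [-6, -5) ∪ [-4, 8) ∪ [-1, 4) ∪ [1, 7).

Merge the first list: [3, 11), [17, 56).
Merge the second list: [-9, 12).
[3, 11) overlaps B on [3, 11).
[17, 56) falls entirely outside B.

[3, 11)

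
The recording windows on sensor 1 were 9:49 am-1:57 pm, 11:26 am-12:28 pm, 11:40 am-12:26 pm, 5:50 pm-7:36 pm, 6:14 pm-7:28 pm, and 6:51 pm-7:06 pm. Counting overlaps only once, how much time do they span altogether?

Merged: 9:49 am–1:57 pm, 5:50 pm–7:36 pm.
Lengths: 4 h 8 min + 1 h 46 min = 5 h 54 min.

5 h 54 min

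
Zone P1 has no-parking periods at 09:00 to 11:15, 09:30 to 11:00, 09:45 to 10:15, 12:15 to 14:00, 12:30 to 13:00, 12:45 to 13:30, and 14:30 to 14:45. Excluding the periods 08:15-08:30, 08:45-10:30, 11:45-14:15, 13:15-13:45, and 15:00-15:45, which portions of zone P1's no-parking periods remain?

First set merges to 09:00–11:15, 12:15–14:00, 14:30–14:45.
Second set merges to 08:15–08:30, 08:45–10:30, 11:45–14:15, 15:00–15:45.
09:00–11:15 \ B = 10:30–11:15.
12:15–14:00: entirely removed.
14:30–14:45: nothing removed.

10:30–11:15, 14:30–14:45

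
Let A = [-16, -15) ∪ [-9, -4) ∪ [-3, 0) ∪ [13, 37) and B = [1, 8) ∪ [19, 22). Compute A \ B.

[-16, -15): nothing removed.
[-9, -4): nothing removed.
[-3, 0): nothing removed.
[13, 37) \ B = [13, 19), [22, 37).

[-16, -15) ∪ [-9, -4) ∪ [-3, 0) ∪ [13, 19) ∪ [22, 37)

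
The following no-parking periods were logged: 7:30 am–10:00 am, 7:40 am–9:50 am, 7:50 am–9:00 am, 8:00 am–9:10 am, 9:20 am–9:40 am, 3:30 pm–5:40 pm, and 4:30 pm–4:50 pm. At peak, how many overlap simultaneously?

At 8:00 am, 4 of the intervals are simultaneously active.
No point has more.

4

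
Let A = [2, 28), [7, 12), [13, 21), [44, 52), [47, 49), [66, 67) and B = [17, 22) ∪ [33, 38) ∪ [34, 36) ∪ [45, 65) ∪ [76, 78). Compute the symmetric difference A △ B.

First set merges to [2, 28), [44, 52), [66, 67).
Second set merges to [17, 22), [33, 38), [45, 65), [76, 78).
Only in the first: [2, 17), [22, 28), [44, 45), [66, 67).
Only in the second: [33, 38), [52, 65), [76, 78).
Together these are the periods covered by exactly one.

[2, 17) ∪ [22, 28) ∪ [33, 38) ∪ [44, 45) ∪ [52, 65) ∪ [66, 67) ∪ [76, 78)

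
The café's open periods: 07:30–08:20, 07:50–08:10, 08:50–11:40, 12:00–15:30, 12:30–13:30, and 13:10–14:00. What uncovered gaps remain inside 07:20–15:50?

After merging, the occupied span is 07:30–08:20, 08:50–11:40, 12:00–15:30.
Complement within 07:20–15:50: 07:20–07:30, 08:20–08:50, 11:40–12:00, 15:30–15:50.

07:20–07:30, 08:20–08:50, 11:40–12:00, 15:30–15:50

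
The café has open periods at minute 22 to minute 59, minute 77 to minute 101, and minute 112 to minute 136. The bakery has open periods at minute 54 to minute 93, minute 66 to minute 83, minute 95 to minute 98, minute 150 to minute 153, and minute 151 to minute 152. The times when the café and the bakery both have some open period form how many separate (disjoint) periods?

3

Second set merges to minute 54 to minute 93, minute 95 to minute 98, minute 150 to minute 153.
A ∩ B = minute 54 to minute 59, minute 77 to minute 93, minute 95 to minute 98.
That is 3 disjoint pieces.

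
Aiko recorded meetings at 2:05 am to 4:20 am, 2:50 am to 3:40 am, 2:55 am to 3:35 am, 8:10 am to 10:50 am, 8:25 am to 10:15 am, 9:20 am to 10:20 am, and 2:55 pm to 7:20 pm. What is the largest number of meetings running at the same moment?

At 2:55 am, 3 of the intervals are simultaneously active.
No point has more.

3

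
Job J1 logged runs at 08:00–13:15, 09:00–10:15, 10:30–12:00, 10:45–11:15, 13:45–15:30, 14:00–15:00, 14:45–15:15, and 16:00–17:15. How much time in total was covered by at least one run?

Merged: 08:00–13:15, 13:45–15:30, 16:00–17:15.
Lengths: 5 h 15 min + 1 h 45 min + 1 h 15 min = 8 h 15 min.

8 h 15 min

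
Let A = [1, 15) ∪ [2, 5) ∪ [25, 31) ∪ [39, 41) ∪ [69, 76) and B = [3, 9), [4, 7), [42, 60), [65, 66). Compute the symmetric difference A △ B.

First set merges to [1, 15), [25, 31), [39, 41), [69, 76).
Second set merges to [3, 9), [42, 60), [65, 66).
A but not B: [1, 3), [9, 15), [25, 31), [39, 41), [69, 76).
B but not A: [42, 60), [65, 66).
Combining gives A △ B.

[1, 3) ∪ [9, 15) ∪ [25, 31) ∪ [39, 41) ∪ [42, 60) ∪ [65, 66) ∪ [69, 76)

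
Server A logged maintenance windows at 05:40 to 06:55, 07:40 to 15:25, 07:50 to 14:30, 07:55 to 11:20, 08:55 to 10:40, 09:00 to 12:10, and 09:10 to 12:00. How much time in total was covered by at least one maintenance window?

9 h

Merged: 05:40-06:55, 07:40-15:25.
Lengths: 1 h 15 min + 7 h 45 min = 9 h.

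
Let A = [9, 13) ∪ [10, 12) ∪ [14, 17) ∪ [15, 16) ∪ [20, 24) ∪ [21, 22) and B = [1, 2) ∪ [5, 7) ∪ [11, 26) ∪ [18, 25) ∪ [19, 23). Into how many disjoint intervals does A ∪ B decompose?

A, merged: [9, 13), [14, 17), [20, 24).
B, merged: [1, 2), [5, 7), [11, 26).
A ∪ B = [1, 2), [5, 7), [9, 26).
That is 3 disjoint pieces.

3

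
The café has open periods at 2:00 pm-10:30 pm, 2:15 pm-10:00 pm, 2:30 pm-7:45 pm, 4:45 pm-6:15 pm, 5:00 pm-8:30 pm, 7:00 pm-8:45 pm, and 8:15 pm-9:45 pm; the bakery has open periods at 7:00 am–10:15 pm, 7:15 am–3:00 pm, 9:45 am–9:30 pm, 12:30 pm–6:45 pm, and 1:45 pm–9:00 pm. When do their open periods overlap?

A, merged: 2:00 pm–10:30 pm.
B, merged: 7:00 am–10:15 pm.
2:00 pm–10:30 pm ∩ B → 2:00 pm–10:15 pm.

2:00 pm–10:15 pm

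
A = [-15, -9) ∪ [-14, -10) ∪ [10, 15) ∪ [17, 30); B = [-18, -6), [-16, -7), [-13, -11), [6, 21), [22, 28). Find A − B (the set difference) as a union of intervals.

[21, 22) ∪ [28, 30)

Merge the first list: [-15, -9), [10, 15), [17, 30).
Merge the second list: [-18, -6), [6, 21), [22, 28).
[-15, -9) lies entirely inside B → drops out.
[10, 15) lies entirely inside B → drops out.
[17, 30) with B removed leaves [21, 22), [28, 30).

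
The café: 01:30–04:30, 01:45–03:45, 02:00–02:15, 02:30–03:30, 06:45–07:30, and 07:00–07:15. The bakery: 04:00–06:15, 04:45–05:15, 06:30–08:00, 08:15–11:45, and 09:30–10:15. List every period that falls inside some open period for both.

04:00-04:30, 06:45-07:30

Merge the first list: 01:30-04:30, 06:45-07:30.
Merge the second list: 04:00-06:15, 06:30-08:00, 08:15-11:45.
01:30-04:30 meets the second set on 04:00-04:30.
06:45-07:30 meets the second set on 06:45-07:30.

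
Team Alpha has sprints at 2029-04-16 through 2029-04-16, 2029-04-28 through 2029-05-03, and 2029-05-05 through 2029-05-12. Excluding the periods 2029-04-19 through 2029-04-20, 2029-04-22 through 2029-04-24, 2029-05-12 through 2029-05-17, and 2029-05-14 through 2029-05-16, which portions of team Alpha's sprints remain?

2029-04-16 through 2029-04-16, 2029-04-28 through 2029-05-03, 2029-05-05 through 2029-05-11

B, merged: 2029-04-19 through 2029-04-20, 2029-04-22 through 2029-04-24, 2029-05-12 through 2029-05-17.
2029-04-16 through 2029-04-16 is untouched.
2029-04-28 through 2029-05-03 is untouched.
2029-05-05 through 2029-05-12 with B removed leaves 2029-05-05 through 2029-05-11.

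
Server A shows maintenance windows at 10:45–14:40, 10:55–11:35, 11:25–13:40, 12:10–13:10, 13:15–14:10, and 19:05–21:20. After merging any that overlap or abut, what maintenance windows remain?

10:55-11:35 overlaps/touches 10:45-14:40 → extend to 10:45-14:40.
11:25-13:40 overlaps/touches 10:45-14:40 → extend to 10:45-14:40.
12:10-13:10 overlaps/touches 10:45-14:40 → extend to 10:45-14:40.
13:15-14:10 overlaps/touches 10:45-14:40 → extend to 10:45-14:40.
19:05-21:20 is disjoint → start new block.

10:45-14:40, 19:05-21:20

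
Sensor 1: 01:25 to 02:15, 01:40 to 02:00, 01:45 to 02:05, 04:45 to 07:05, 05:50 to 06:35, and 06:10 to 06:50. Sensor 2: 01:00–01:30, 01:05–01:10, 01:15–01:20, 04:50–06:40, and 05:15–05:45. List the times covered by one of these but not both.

First set merges to 01:25–02:15, 04:45–07:05.
Second set merges to 01:00–01:30, 04:50–06:40.
A but not B: 01:30–02:15, 04:45–04:50, 06:40–07:05.
B but not A: 01:00–01:25.
Combining gives A △ B.

01:00–01:25, 01:30–02:15, 04:45–04:50, 06:40–07:05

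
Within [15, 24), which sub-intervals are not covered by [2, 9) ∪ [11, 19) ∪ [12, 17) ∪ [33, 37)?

After merging, the occupied span is [2, 9), [11, 19), [33, 37).
Uncovered inside [15, 24): [19, 24).

[19, 24)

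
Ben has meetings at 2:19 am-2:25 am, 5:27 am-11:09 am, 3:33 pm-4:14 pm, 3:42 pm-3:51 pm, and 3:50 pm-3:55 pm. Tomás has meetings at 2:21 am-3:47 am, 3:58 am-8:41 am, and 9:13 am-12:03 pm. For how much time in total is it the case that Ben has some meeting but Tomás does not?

Merge the first list: 2:19 am-2:25 am, 5:27 am-11:09 am, 3:33 pm-4:14 pm.
A \ B = 2:19 am-2:21 am, 8:41 am-9:13 am, 3:33 pm-4:14 pm.
Total: 2 min + 32 min + 41 min = 1 h 15 min.

1 h 15 min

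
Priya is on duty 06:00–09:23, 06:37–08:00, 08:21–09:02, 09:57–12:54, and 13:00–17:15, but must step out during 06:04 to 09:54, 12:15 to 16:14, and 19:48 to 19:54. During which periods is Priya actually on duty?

06:00-06:04, 09:57-12:15, 16:14-17:15

First set merges to 06:00-09:23, 09:57-12:54, 13:00-17:15.
06:00-09:23 \ B = 06:00-06:04.
09:57-12:54 \ B = 09:57-12:15.
13:00-17:15 \ B = 16:14-17:15.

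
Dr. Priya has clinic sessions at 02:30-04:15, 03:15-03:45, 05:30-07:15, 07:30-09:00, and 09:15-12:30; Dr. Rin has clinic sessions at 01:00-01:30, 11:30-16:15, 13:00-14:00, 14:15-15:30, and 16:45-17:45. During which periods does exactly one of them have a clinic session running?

Merge the first list: 02:30-04:15, 05:30-07:15, 07:30-09:00, 09:15-12:30.
Merge the second list: 01:00-01:30, 11:30-16:15, 16:45-17:45.
A but not B: 02:30-04:15, 05:30-07:15, 07:30-09:00, 09:15-11:30.
B but not A: 01:00-01:30, 12:30-16:15, 16:45-17:45.
Combining gives A △ B.

01:00-01:30, 02:30-04:15, 05:30-07:15, 07:30-09:00, 09:15-11:30, 12:30-16:15, 16:45-17:45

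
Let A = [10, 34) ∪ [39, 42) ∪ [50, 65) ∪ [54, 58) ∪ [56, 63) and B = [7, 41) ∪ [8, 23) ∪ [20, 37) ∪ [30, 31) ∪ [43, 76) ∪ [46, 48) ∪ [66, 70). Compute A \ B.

[41, 42)

First set merges to [10, 34), [39, 42), [50, 65).
Second set merges to [7, 41), [43, 76).
[10, 34): fully covered by B → removed.
[39, 42) minus B → [41, 42).
[50, 65): fully covered by B → removed.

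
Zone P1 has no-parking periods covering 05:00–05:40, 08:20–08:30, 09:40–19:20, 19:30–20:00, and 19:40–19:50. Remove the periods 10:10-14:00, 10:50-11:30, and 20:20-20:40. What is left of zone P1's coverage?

05:00-05:40, 08:20-08:30, 09:40-10:10, 14:00-19:20, 19:30-20:00

Merge the first list: 05:00-05:40, 08:20-08:30, 09:40-19:20, 19:30-20:00.
Merge the second list: 10:10-14:00, 20:20-20:40.
05:00-05:40: no B overlap → unchanged.
08:20-08:30: no B overlap → unchanged.
09:40-19:20 minus B → 09:40-10:10, 14:00-19:20.
19:30-20:00: no B overlap → unchanged.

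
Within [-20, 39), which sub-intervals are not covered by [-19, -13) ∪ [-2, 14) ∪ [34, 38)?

Covered (merged): [-19, -13), [-2, 14), [34, 38).
Uncovered inside [-20, 39): [-20, -19), [-13, -2), [14, 34), [38, 39).

[-20, -19) ∪ [-13, -2) ∪ [14, 34) ∪ [38, 39)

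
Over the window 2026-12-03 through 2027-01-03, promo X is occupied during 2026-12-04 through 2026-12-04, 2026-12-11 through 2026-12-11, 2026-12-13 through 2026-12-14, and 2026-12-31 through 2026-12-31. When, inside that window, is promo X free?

The merged coverage is 2026-12-04 through 2026-12-04, 2026-12-11 through 2026-12-11, 2026-12-13 through 2026-12-14, 2026-12-31 through 2026-12-31.
Complement within 2026-12-03 through 2027-01-03: 2026-12-03 through 2026-12-03, 2026-12-05 through 2026-12-10, 2026-12-12 through 2026-12-12, 2026-12-15 through 2026-12-30, 2027-01-01 through 2027-01-03.

2026-12-03 through 2026-12-03, 2026-12-05 through 2026-12-10, 2026-12-12 through 2026-12-12, 2026-12-15 through 2026-12-30, 2027-01-01 through 2027-01-03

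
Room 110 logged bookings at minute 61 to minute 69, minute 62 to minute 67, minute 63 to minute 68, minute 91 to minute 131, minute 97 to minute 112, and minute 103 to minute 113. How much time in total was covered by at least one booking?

Merged: minute 61 to minute 69, minute 91 to minute 131.
Lengths: 8 minutes + 40 minutes = 48 minutes.

48 minutes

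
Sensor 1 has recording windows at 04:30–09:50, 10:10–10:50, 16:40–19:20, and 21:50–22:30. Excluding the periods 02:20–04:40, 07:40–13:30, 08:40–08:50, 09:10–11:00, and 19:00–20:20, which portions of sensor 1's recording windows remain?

04:40–07:40, 16:40–19:00, 21:50–22:30

Second set merges to 02:20–04:40, 07:40–13:30, 19:00–20:20.
04:30–09:50 minus B → 04:40–07:40.
10:10–10:50: fully covered by B → removed.
16:40–19:20 minus B → 16:40–19:00.
21:50–22:30: no B overlap → unchanged.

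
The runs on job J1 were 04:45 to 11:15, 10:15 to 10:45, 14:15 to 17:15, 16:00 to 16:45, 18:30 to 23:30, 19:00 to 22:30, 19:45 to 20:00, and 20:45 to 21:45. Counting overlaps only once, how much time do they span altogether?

14 h 30 min

Merged: 04:45–11:15, 14:15–17:15, 18:30–23:30.
Lengths: 6 h 30 min + 3 h + 5 h = 14 h 30 min.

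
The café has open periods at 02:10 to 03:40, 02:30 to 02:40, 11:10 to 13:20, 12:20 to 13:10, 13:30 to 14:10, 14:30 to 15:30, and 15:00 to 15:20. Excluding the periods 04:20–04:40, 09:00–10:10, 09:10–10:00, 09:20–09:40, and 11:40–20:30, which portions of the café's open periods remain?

First set merges to 02:10-03:40, 11:10-13:20, 13:30-14:10, 14:30-15:30.
Second set merges to 04:20-04:40, 09:00-10:10, 11:40-20:30.
02:10-03:40 is untouched.
11:10-13:20 with B removed leaves 11:10-11:40.
13:30-14:10 lies entirely inside B → drops out.
14:30-15:30 lies entirely inside B → drops out.

02:10-03:40, 11:10-11:40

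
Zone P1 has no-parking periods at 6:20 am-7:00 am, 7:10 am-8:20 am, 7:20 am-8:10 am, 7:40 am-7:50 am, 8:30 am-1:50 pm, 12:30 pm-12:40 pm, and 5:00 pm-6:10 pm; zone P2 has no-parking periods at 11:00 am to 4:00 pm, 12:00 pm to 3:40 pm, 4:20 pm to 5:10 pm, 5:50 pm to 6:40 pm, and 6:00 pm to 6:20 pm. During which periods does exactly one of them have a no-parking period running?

6:20 am-7:00 am, 7:10 am-8:20 am, 8:30 am-11:00 am, 1:50 pm-4:00 pm, 4:20 pm-5:00 pm, 5:10 pm-5:50 pm, 6:10 pm-6:40 pm

Merge the first list: 6:20 am-7:00 am, 7:10 am-8:20 am, 8:30 am-1:50 pm, 5:00 pm-6:10 pm.
Merge the second list: 11:00 am-4:00 pm, 4:20 pm-5:10 pm, 5:50 pm-6:40 pm.
A \ B = 6:20 am-7:00 am, 7:10 am-8:20 am, 8:30 am-11:00 am, 5:10 pm-5:50 pm.
B \ A = 1:50 pm-4:00 pm, 4:20 pm-5:00 pm, 6:10 pm-6:40 pm.
Union of the two gives the symmetric difference.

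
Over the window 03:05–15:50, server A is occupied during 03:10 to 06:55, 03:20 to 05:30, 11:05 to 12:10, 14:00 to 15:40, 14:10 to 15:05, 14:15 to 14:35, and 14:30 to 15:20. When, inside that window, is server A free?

Covered (merged): 03:10-06:55, 11:05-12:10, 14:00-15:40.
Gaps within 03:05-15:50: 03:05-03:10, 06:55-11:05, 12:10-14:00, 15:40-15:50.

03:05-03:10, 06:55-11:05, 12:10-14:00, 15:40-15:50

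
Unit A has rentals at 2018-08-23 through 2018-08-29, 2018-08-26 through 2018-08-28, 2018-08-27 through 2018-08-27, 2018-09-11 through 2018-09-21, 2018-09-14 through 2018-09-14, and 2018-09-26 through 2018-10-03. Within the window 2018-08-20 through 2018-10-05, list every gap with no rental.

After merging, the occupied span is 2018-08-23 through 2018-08-29, 2018-09-11 through 2018-09-21, 2018-09-26 through 2018-10-03.
Complement within 2018-08-20 through 2018-10-05: 2018-08-20 through 2018-08-22, 2018-08-30 through 2018-09-10, 2018-09-22 through 2018-09-25, 2018-10-04 through 2018-10-05.

2018-08-20 through 2018-08-22, 2018-08-30 through 2018-09-10, 2018-09-22 through 2018-09-25, 2018-10-04 through 2018-10-05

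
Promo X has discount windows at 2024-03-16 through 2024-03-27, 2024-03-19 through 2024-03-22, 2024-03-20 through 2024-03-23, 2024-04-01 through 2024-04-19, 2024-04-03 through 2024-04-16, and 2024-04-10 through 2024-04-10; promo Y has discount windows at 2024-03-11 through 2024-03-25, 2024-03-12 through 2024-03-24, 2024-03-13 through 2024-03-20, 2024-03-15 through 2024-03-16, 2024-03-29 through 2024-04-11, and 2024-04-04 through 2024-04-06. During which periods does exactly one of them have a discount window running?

2024-03-11 through 2024-03-15, 2024-03-26 through 2024-03-27, 2024-03-29 through 2024-03-31, 2024-04-12 through 2024-04-19

First set merges to 2024-03-16 through 2024-03-27, 2024-04-01 through 2024-04-19.
Second set merges to 2024-03-11 through 2024-03-25, 2024-03-29 through 2024-04-11.
Only in the first: 2024-03-26 through 2024-03-27, 2024-04-12 through 2024-04-19.
Only in the second: 2024-03-11 through 2024-03-15, 2024-03-29 through 2024-03-31.
Together these are the periods covered by exactly one.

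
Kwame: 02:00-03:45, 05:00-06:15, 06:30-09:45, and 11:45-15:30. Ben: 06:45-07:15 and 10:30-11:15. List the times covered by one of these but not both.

02:00-03:45, 05:00-06:15, 06:30-06:45, 07:15-09:45, 10:30-11:15, 11:45-15:30

A but not B: 02:00-03:45, 05:00-06:15, 06:30-06:45, 07:15-09:45, 11:45-15:30.
B but not A: 10:30-11:15.
Combining gives A △ B.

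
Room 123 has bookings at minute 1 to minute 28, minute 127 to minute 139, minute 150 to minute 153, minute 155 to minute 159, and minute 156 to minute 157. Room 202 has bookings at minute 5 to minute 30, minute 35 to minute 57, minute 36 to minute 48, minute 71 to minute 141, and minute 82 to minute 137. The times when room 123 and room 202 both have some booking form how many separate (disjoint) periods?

First set merges to minute 1 to minute 28, minute 127 to minute 139, minute 150 to minute 153, minute 155 to minute 159.
Second set merges to minute 5 to minute 30, minute 35 to minute 57, minute 71 to minute 141.
A ∩ B = minute 5 to minute 28, minute 127 to minute 139.
That is 2 disjoint pieces.

2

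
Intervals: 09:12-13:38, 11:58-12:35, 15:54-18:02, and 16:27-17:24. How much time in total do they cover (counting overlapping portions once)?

Merged: 09:12–13:38, 15:54–18:02.
Lengths: 4 h 26 min + 2 h 8 min = 6 h 34 min.

6 h 34 min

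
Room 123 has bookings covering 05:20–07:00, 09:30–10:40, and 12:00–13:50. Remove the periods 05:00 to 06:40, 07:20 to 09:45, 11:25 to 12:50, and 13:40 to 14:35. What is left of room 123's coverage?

06:40–07:00, 09:45–10:40, 12:50–13:40

05:20–07:00 with B removed leaves 06:40–07:00.
09:30–10:40 with B removed leaves 09:45–10:40.
12:00–13:50 with B removed leaves 12:50–13:40.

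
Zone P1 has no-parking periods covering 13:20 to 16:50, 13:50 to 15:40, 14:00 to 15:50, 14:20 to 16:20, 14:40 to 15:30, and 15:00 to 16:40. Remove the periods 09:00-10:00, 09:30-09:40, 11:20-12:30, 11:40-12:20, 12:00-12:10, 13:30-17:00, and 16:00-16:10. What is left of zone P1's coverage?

A, merged: 13:20-16:50.
B, merged: 09:00-10:00, 11:20-12:30, 13:30-17:00.
13:20-16:50 with B removed leaves 13:20-13:30.

13:20-13:30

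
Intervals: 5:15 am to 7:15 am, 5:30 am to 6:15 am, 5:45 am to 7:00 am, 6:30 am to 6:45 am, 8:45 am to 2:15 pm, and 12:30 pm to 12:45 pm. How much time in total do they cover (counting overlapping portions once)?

7 h 30 min

Merged: 5:15 am–7:15 am, 8:45 am–2:15 pm.
Lengths: 2 h + 5 h 30 min = 7 h 30 min.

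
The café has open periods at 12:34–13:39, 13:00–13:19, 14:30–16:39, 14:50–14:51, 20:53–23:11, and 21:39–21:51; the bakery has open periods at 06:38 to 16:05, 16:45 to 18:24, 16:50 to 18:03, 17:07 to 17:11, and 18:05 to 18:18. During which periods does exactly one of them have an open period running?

A, merged: 12:34-13:39, 14:30-16:39, 20:53-23:11.
B, merged: 06:38-16:05, 16:45-18:24.
Only in the first: 16:05-16:39, 20:53-23:11.
Only in the second: 06:38-12:34, 13:39-14:30, 16:45-18:24.
Together these are the periods covered by exactly one.

06:38-12:34, 13:39-14:30, 16:05-16:39, 16:45-18:24, 20:53-23:11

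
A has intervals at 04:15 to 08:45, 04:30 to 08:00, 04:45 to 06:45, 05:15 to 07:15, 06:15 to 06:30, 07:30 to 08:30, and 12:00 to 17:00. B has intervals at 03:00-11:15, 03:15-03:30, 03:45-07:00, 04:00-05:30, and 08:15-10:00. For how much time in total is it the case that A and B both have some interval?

4 h 30 min

Merge the first list: 04:15–08:45, 12:00–17:00.
Merge the second list: 03:00–11:15.
A ∩ B = 04:15–08:45.
Total: 4 h 30 min.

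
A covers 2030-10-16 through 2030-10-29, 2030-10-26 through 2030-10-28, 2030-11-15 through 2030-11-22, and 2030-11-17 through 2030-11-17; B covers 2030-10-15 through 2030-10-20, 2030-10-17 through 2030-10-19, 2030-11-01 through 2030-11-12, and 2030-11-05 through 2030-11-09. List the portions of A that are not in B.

First set merges to 2030-10-16 through 2030-10-29, 2030-11-15 through 2030-11-22.
Second set merges to 2030-10-15 through 2030-10-20, 2030-11-01 through 2030-11-12.
2030-10-16 through 2030-10-29 \ B = 2030-10-21 through 2030-10-29.
2030-11-15 through 2030-11-22: nothing removed.

2030-10-21 through 2030-10-29, 2030-11-15 through 2030-11-22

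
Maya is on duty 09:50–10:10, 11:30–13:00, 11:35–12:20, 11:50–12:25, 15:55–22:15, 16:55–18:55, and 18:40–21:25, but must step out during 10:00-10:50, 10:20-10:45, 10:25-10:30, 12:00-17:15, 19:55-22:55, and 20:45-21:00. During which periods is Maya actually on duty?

First set merges to 09:50-10:10, 11:30-13:00, 15:55-22:15.
Second set merges to 10:00-10:50, 12:00-17:15, 19:55-22:55.
09:50-10:10 with B removed leaves 09:50-10:00.
11:30-13:00 with B removed leaves 11:30-12:00.
15:55-22:15 with B removed leaves 17:15-19:55.

09:50-10:00, 11:30-12:00, 17:15-19:55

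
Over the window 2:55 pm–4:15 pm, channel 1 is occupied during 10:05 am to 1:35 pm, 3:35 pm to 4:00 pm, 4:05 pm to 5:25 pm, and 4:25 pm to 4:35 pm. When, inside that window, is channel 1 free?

2:55 pm–3:35 pm, 4:00 pm–4:05 pm

Covered (merged): 10:05 am–1:35 pm, 3:35 pm–4:00 pm, 4:05 pm–5:25 pm.
Uncovered inside 2:55 pm–4:15 pm: 2:55 pm–3:35 pm, 4:00 pm–4:05 pm.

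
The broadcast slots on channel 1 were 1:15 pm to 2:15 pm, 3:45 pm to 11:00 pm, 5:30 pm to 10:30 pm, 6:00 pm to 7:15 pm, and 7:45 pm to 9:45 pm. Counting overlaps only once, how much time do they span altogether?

8 h 15 min

Merged: 1:15 pm–2:15 pm, 3:45 pm–11:00 pm.
Lengths: 1 h + 7 h 15 min = 8 h 15 min.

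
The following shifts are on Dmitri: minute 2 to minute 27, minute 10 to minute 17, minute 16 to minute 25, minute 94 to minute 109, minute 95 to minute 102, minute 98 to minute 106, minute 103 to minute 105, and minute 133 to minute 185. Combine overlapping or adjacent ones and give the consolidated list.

minute 2 to minute 27, minute 94 to minute 109, minute 133 to minute 185

minute 10 to minute 17 overlaps/touches minute 2 to minute 27 → extend to minute 2 to minute 27.
minute 16 to minute 25 overlaps/touches minute 2 to minute 27 → extend to minute 2 to minute 27.
minute 94 to minute 109 is disjoint → start new block.
minute 95 to minute 102 overlaps/touches minute 94 to minute 109 → extend to minute 94 to minute 109.
minute 98 to minute 106 overlaps/touches minute 94 to minute 109 → extend to minute 94 to minute 109.
minute 103 to minute 105 overlaps/touches minute 94 to minute 109 → extend to minute 94 to minute 109.
minute 133 to minute 185 is disjoint → start new block.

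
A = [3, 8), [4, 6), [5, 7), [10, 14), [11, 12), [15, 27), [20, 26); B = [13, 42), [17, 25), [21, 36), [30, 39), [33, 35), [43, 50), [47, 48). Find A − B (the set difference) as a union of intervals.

[3, 8) ∪ [10, 13)

Merge the first list: [3, 8), [10, 14), [15, 27).
Merge the second list: [13, 42), [43, 50).
[3, 8) is untouched.
[10, 14) with B removed leaves [10, 13).
[15, 27) lies entirely inside B → drops out.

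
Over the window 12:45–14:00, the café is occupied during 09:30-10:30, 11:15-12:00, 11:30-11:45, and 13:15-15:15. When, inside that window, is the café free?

Covered (merged): 09:30–10:30, 11:15–12:00, 13:15–15:15.
Uncovered inside 12:45–14:00: 12:45–13:15.

12:45–13:15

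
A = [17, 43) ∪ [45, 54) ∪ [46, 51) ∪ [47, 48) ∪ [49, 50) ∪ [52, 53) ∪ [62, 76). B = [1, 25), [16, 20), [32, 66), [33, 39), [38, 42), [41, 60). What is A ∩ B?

[17, 25) ∪ [32, 43) ∪ [45, 54) ∪ [62, 66)

First set merges to [17, 43), [45, 54), [62, 76).
Second set merges to [1, 25), [32, 66).
[17, 43) ∩ B → [17, 25), [32, 43).
[45, 54) ∩ B → [45, 54).
[62, 76) ∩ B → [62, 66).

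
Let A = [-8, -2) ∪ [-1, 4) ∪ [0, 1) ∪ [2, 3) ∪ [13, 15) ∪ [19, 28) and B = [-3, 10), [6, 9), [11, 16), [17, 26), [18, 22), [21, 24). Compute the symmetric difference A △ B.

[-8, -3) ∪ [-2, -1) ∪ [4, 10) ∪ [11, 13) ∪ [15, 16) ∪ [17, 19) ∪ [26, 28)

First set merges to [-8, -2), [-1, 4), [13, 15), [19, 28).
Second set merges to [-3, 10), [11, 16), [17, 26).
A \ B = [-8, -3), [26, 28).
B \ A = [-2, -1), [4, 10), [11, 13), [15, 16), [17, 19).
Union of the two gives the symmetric difference.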